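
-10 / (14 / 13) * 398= -25870 / 7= -3695.71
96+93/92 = 8925/92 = 97.01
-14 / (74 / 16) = -112 / 37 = -3.03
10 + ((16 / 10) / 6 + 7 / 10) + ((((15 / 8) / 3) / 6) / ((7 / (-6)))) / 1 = 9137 / 840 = 10.88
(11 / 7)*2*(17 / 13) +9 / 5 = 2689 / 455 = 5.91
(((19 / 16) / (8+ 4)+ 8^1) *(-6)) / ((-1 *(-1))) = -1555 / 32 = -48.59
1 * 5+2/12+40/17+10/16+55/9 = 17449/1224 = 14.26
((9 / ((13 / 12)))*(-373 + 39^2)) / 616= 2214 / 143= 15.48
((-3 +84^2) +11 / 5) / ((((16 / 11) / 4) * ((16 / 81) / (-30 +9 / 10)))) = -2286599139 / 800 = -2858248.92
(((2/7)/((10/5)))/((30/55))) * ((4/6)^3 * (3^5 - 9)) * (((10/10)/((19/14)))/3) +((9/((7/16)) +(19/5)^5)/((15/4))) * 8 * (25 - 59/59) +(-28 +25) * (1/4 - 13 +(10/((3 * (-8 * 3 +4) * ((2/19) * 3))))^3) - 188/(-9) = 41685.70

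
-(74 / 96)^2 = -1369 / 2304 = -0.59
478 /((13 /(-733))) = -350374 /13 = -26951.85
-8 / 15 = -0.53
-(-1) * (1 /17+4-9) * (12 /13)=-1008 /221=-4.56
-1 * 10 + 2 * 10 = 10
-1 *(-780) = 780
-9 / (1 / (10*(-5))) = 450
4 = 4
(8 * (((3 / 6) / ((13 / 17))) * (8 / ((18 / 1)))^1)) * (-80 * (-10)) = 217600 / 117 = 1859.83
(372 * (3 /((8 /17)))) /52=4743 /104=45.61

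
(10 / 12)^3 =0.58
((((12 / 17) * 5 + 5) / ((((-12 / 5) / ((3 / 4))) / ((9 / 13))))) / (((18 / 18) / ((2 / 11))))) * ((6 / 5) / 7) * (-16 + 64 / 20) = 12528 / 17017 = 0.74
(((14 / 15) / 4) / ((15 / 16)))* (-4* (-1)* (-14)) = -3136 / 225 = -13.94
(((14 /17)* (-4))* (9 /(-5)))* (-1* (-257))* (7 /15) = 302232 /425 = 711.13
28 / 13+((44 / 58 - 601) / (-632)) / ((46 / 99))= 46009273 / 10960144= 4.20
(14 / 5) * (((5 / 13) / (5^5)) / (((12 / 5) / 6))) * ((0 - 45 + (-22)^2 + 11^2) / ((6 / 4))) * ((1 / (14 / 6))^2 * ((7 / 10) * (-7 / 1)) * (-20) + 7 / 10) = 146608 / 24375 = 6.01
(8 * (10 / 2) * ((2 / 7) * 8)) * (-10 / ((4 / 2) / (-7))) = 3200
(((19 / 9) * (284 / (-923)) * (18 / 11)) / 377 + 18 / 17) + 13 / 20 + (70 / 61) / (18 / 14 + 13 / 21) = 645281304 / 279528535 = 2.31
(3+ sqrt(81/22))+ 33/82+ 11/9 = 9*sqrt(22)/22+ 3413/738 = 6.54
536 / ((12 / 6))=268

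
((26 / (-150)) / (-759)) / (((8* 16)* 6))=13 / 43718400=0.00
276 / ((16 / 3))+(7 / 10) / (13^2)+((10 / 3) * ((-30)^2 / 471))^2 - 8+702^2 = 41064310506441 / 83313620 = 492888.32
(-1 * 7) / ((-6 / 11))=77 / 6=12.83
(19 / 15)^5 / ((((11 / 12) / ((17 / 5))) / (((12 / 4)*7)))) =253.98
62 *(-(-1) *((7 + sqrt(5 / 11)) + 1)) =62 *sqrt(55) / 11 + 496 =537.80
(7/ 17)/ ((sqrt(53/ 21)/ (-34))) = -14* sqrt(1113)/ 53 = -8.81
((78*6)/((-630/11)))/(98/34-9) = 187/140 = 1.34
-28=-28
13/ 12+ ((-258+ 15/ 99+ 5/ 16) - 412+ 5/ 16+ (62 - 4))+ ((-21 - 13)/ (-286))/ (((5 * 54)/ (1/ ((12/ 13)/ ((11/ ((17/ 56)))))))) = -21744779/ 35640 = -610.12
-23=-23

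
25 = 25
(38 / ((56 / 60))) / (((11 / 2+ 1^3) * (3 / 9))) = 1710 / 91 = 18.79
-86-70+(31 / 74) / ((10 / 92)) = -152.15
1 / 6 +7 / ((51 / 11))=57 / 34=1.68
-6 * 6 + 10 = -26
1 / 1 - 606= -605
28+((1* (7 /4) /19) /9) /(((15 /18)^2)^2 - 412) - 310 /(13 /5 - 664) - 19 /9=7949305567177 /301594818519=26.36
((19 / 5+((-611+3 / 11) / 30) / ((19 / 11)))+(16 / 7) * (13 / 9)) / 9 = -28036 / 53865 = -0.52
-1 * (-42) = 42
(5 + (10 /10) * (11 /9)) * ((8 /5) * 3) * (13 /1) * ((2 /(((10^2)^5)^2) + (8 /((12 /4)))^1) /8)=36400000000000000000273 /281250000000000000000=129.42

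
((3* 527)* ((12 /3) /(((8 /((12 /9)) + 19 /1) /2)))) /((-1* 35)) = -14.45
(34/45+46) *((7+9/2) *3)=24196/15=1613.07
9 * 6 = 54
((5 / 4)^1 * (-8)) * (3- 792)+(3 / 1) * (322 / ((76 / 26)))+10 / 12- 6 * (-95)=1002209 / 114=8791.31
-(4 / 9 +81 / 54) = -35 / 18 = -1.94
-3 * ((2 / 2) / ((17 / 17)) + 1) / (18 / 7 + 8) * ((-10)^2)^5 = -210000000000 / 37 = -5675675675.68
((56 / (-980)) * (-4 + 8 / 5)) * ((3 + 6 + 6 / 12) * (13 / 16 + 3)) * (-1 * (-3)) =10431 / 700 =14.90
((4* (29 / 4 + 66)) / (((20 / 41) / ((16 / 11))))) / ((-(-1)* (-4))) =-218.42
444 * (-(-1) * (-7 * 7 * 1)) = -21756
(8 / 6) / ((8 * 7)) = 1 / 42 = 0.02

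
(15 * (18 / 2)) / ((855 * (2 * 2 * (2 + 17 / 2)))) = 1 / 266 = 0.00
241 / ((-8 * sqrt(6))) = -241 * sqrt(6) / 48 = -12.30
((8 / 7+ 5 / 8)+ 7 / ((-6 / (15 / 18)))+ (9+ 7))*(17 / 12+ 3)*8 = 448645 / 756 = 593.45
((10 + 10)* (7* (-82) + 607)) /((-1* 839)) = -660 /839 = -0.79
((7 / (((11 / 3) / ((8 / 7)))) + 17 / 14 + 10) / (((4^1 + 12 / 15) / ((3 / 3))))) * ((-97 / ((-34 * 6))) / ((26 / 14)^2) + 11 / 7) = 4255009705 / 891963072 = 4.77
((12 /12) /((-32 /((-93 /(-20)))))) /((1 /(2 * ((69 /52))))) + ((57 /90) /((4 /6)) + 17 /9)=367399 /149760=2.45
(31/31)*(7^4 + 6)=2407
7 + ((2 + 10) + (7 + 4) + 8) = 38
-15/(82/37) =-555/82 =-6.77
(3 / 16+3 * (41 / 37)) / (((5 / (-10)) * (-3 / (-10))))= -3465 / 148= -23.41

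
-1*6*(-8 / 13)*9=432 / 13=33.23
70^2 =4900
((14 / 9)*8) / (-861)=-16 / 1107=-0.01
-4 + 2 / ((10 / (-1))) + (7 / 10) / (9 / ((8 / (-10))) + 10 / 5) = -4.28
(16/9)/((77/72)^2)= 9216/5929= 1.55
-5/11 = -0.45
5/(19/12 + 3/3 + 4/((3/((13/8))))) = 20/19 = 1.05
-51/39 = -17/13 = -1.31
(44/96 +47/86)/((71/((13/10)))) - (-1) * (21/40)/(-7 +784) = 103423/5422128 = 0.02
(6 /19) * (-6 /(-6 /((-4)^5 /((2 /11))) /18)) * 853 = -518842368 /19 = -27307493.05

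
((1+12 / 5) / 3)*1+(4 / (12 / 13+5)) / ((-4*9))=3862 / 3465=1.11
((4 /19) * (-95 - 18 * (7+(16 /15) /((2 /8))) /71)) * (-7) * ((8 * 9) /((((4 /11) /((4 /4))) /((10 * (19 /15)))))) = 128395344 /355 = 361677.03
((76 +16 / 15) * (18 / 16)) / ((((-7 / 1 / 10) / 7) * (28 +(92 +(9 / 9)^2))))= -867 / 121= -7.17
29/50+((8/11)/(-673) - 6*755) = -1676565213/370150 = -4529.42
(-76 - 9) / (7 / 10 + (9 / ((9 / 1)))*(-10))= 850 / 93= 9.14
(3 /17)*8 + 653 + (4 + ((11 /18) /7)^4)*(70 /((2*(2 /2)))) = 486272646325 /612115056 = 794.41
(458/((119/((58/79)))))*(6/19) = 159384/178619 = 0.89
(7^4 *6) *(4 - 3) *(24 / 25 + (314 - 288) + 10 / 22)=394933.94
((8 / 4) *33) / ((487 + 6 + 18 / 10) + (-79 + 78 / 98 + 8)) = 0.16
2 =2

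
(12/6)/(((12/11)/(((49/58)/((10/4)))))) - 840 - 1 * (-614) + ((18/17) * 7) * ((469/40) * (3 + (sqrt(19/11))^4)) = 294.60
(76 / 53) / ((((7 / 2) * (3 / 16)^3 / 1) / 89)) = 55410688 / 10017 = 5531.66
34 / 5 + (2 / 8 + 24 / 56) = 1047 / 140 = 7.48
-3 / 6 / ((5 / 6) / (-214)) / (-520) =-0.25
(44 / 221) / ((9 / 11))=484 / 1989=0.24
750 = 750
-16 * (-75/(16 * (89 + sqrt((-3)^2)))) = 0.82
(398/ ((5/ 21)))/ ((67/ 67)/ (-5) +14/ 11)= 91938/ 59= 1558.27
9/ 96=3/ 32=0.09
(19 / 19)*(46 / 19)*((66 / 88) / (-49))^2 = 207 / 364952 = 0.00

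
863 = 863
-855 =-855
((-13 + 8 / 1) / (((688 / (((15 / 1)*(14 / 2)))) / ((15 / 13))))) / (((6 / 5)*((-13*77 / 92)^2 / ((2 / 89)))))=-991875 / 7121507393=-0.00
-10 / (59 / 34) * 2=-680 / 59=-11.53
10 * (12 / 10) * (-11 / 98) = -66 / 49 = -1.35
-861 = -861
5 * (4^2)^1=80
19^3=6859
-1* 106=-106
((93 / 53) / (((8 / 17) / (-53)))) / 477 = -527 / 1272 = -0.41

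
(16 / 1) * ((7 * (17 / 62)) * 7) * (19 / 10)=408.44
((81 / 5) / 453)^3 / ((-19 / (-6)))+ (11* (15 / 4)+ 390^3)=1940209247712395517 / 32708034500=59319041.25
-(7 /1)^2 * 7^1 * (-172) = 58996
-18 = -18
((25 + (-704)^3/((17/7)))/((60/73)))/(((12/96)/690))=-16403126317668/17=-964889783392.24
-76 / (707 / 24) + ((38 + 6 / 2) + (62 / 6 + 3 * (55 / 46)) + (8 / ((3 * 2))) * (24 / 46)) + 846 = 87715349 / 97566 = 899.04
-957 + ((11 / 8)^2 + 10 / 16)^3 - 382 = -346837535 / 262144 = -1323.08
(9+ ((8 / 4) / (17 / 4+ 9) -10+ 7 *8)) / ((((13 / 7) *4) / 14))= 143227 / 1378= 103.94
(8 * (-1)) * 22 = -176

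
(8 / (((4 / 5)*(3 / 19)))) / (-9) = -190 / 27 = -7.04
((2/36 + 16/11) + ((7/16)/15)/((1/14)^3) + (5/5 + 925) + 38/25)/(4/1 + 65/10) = 713552/7425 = 96.10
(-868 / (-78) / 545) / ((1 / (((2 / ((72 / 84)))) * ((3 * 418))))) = 1269884 / 21255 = 59.75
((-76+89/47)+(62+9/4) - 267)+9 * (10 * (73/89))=-3397201/16732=-203.04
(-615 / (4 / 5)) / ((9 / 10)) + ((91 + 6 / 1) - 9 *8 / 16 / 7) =-757.81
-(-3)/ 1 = 3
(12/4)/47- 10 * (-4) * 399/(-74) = -215.61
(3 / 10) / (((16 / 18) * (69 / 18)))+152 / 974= 109367 / 448040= 0.24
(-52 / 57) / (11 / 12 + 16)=-208 / 3857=-0.05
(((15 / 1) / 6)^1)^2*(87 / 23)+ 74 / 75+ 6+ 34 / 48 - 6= 116547 / 4600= 25.34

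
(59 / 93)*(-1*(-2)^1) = 1.27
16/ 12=4/ 3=1.33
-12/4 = -3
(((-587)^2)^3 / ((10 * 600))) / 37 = 40909917857572009 / 222000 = 184278909268.34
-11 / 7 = -1.57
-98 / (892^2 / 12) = -147 / 99458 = -0.00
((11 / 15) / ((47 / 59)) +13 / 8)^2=206123449 / 31809600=6.48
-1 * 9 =-9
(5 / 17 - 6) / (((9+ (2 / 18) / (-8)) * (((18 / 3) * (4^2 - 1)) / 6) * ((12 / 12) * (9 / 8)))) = -6208 / 164985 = -0.04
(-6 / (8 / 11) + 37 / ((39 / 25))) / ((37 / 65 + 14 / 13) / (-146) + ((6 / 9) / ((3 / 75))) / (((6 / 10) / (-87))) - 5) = -880745 / 137890342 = -0.01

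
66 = 66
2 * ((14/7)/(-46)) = -2/23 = -0.09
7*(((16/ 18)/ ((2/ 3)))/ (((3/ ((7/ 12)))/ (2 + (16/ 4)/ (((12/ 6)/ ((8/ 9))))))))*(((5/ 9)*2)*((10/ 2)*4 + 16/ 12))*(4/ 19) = 34.21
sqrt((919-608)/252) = sqrt(2177)/42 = 1.11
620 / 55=124 / 11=11.27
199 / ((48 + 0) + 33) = 199 / 81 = 2.46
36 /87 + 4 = 4.41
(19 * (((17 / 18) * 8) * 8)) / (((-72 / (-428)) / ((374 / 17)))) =12165472 / 81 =150191.01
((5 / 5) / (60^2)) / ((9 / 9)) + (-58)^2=12110401 / 3600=3364.00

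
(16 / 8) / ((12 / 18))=3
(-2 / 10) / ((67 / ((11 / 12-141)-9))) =1789 / 4020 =0.45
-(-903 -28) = 931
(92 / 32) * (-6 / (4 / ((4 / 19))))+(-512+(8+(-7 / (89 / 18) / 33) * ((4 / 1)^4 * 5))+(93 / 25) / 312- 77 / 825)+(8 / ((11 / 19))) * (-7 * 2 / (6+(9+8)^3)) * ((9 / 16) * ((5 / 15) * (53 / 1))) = -7270436082973 / 12976125240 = -560.29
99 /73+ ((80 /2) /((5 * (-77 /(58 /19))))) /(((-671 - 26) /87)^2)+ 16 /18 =1046031991813 /466955238519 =2.24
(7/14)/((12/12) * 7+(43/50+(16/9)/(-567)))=127575/2004679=0.06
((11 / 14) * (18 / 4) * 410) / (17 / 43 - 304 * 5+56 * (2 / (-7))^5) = -299330955 / 313799102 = -0.95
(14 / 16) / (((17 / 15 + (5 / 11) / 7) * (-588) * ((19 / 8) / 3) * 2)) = -165 / 210368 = -0.00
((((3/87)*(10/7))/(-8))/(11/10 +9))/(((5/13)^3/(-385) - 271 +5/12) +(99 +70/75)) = 0.00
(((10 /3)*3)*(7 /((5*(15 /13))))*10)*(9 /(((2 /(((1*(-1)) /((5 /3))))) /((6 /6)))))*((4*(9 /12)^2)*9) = -66339 /10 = -6633.90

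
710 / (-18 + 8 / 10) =-1775 / 43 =-41.28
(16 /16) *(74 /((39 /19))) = 1406 /39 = 36.05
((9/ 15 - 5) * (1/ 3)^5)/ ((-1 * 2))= 11/ 1215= 0.01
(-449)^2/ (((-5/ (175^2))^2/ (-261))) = -1973991941578125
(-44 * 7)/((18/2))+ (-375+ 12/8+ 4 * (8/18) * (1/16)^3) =-939391/2304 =-407.72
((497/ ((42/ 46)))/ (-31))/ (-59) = 1633/ 5487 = 0.30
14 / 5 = 2.80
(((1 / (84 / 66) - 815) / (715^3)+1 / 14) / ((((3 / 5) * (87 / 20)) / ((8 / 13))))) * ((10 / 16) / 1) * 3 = 731028952 / 23150946819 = 0.03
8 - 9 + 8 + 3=10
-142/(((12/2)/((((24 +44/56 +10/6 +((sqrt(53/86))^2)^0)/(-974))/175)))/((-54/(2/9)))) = -2210301/2386300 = -0.93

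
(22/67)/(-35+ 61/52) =-1144/117853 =-0.01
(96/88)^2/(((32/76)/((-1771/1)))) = -55062/11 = -5005.64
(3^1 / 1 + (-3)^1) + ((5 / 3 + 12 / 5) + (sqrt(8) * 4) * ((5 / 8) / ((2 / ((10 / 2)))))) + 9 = 196 / 15 + 25 * sqrt(2) / 2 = 30.74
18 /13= 1.38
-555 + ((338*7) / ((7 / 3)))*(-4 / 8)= -1062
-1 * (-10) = 10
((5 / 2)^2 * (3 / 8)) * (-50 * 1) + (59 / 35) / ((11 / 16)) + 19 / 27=-18965777 / 166320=-114.03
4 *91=364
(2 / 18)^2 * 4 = 4 / 81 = 0.05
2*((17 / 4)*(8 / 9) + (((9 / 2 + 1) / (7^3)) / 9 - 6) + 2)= -1361 / 3087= -0.44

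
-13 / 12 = -1.08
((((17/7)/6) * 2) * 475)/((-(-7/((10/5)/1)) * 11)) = 16150/1617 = 9.99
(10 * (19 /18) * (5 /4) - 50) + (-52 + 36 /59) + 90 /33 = -1996877 /23364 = -85.47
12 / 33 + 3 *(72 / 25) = 2476 / 275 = 9.00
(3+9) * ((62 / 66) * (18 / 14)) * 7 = 1116 / 11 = 101.45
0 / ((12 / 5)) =0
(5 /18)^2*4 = 25 /81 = 0.31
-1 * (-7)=7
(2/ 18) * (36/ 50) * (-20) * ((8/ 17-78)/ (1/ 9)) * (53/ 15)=1676496/ 425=3944.70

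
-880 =-880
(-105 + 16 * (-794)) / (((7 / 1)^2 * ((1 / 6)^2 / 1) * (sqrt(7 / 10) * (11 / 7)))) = -461124 * sqrt(70) / 539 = -7157.77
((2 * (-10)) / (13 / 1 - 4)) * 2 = -40 / 9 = -4.44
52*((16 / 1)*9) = 7488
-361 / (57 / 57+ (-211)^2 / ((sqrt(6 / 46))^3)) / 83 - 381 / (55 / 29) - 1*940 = -2283681539371295881 / 2001665120805460 - 1108973589*sqrt(69) / 2001665120805460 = -1140.89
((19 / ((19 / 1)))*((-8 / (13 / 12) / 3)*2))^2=24.24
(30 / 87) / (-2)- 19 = -556 / 29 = -19.17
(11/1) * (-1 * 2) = -22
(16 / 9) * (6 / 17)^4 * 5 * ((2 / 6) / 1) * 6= 23040 / 83521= 0.28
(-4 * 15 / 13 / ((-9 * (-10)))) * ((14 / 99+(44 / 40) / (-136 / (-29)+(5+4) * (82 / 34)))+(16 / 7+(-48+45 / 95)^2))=-956026349237 / 8244451215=-115.96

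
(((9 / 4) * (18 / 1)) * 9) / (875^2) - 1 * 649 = -993780521 / 1531250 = -649.00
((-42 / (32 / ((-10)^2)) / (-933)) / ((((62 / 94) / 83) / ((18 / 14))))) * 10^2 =21943125 / 9641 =2276.02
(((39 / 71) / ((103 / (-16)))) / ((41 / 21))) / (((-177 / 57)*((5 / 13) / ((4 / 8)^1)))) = 1618344 / 88450735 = 0.02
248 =248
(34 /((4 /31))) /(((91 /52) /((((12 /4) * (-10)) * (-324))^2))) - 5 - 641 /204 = 14225747649.00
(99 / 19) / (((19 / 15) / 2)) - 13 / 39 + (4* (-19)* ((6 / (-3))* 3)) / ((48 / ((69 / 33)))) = 661349 / 23826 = 27.76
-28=-28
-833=-833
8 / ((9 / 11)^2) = 968 / 81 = 11.95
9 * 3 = 27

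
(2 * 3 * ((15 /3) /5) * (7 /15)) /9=14 /45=0.31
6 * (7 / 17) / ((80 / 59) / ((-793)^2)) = 779143911 / 680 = 1145799.87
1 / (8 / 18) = 9 / 4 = 2.25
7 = 7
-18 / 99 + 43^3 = 79506.82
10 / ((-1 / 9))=-90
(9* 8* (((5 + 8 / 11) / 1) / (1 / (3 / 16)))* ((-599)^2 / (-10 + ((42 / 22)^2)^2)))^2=659890730304238802622561 / 9243284164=71391371139959.99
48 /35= 1.37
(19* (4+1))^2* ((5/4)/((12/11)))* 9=93070.31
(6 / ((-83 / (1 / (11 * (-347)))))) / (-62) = -3 / 9821141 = -0.00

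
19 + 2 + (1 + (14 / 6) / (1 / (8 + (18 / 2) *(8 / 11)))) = 1846 / 33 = 55.94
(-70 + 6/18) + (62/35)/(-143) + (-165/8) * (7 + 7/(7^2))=-13033049/60060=-217.00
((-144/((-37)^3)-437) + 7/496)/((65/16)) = -107.57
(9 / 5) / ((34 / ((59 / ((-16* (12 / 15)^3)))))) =-13275 / 34816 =-0.38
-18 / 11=-1.64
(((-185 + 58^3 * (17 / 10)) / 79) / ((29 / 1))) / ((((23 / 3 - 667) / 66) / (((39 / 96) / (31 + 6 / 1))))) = -2133237249 / 13413530080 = -0.16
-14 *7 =-98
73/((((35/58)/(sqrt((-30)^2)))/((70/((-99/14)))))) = -1185520/33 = -35924.85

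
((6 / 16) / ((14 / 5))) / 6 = 5 / 224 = 0.02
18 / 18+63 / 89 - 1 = 63 / 89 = 0.71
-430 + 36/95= -40814/95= -429.62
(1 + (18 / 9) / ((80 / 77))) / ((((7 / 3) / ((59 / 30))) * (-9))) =-767 / 2800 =-0.27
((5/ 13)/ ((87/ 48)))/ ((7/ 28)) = 320/ 377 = 0.85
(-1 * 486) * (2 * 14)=-13608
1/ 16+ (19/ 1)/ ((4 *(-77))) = 1/ 1232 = 0.00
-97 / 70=-1.39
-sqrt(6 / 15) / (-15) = sqrt(10) / 75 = 0.04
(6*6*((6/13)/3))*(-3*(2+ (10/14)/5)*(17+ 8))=-81000/91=-890.11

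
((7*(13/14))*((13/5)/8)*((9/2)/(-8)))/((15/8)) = -507/800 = -0.63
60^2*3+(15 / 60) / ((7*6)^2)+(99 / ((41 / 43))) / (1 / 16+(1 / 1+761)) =38096251280585 / 3527386128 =10800.14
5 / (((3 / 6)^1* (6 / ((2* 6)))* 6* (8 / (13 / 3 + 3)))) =55 / 18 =3.06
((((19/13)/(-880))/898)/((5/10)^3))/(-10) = 0.00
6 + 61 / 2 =73 / 2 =36.50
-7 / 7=-1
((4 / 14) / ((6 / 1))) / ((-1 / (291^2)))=-28227 / 7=-4032.43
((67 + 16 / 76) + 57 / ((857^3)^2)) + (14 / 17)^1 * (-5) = 63.09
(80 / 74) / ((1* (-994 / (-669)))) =13380 / 18389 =0.73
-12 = -12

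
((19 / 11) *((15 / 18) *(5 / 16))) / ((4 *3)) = 475 / 12672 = 0.04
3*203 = 609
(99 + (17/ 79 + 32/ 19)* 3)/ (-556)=-39288/ 208639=-0.19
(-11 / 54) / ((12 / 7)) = -77 / 648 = -0.12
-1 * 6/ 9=-2/ 3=-0.67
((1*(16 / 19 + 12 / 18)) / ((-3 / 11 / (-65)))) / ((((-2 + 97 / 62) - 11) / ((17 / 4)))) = -16202615 / 121239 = -133.64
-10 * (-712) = 7120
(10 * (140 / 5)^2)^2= 61465600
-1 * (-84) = 84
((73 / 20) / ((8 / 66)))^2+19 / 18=52290329 / 57600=907.82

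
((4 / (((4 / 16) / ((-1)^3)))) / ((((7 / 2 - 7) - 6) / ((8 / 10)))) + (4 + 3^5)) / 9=23593 / 855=27.59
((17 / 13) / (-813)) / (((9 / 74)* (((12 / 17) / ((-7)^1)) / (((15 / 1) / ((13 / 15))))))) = 2.27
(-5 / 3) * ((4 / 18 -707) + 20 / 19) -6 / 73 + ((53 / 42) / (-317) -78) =182506474331 / 166198662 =1098.12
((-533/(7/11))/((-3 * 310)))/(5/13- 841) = -76219/71141280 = -0.00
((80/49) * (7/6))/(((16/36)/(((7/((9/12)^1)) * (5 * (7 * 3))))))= 4200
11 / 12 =0.92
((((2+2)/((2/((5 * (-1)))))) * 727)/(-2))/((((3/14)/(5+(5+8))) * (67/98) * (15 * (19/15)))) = 29923320/1273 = 23506.14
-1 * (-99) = 99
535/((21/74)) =39590/21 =1885.24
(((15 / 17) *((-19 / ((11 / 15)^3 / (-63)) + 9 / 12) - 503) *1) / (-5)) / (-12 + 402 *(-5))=13485521 / 61002392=0.22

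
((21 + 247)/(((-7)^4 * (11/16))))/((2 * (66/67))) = 0.08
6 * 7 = 42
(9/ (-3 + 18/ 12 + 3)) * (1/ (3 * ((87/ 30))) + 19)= 3326/ 29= 114.69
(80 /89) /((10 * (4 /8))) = 16 /89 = 0.18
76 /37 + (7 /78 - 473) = -1358891 /2886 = -470.86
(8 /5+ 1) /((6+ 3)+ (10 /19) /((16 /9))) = 1976 /7065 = 0.28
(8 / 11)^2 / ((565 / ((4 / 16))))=16 / 68365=0.00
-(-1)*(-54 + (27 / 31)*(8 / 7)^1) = -53.00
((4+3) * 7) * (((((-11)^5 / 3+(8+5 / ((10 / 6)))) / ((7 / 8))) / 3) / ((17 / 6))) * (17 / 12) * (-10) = 45085040 / 9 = 5009448.89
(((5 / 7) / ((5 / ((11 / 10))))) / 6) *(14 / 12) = 11 / 360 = 0.03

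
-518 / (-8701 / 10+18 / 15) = 0.60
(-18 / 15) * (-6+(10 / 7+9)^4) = -34060602 / 2401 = -14186.01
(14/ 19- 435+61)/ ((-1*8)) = 1773/ 38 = 46.66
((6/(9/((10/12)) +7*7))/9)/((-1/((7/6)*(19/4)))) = -665/10764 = -0.06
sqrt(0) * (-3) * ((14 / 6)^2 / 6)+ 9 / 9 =1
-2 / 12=-1 / 6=-0.17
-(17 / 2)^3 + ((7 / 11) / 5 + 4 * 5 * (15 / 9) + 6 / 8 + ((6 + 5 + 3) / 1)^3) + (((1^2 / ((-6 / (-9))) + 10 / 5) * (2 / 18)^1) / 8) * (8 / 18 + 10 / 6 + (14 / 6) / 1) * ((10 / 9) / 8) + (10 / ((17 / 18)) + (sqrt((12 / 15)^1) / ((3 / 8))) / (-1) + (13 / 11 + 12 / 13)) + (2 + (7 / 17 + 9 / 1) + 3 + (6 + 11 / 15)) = 2291300941 / 1042470 - 16 * sqrt(5) / 15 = 2195.57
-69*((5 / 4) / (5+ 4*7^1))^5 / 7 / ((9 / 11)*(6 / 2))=-71875 / 229518406656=-0.00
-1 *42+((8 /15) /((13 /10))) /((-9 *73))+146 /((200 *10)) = -1074311521 /25623000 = -41.93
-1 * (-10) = 10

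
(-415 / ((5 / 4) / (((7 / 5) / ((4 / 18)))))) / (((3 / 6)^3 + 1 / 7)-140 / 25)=585648 / 1493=392.26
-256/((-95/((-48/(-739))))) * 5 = 12288/14041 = 0.88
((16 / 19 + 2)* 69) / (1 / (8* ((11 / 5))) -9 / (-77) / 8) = 52164 / 19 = 2745.47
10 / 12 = 5 / 6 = 0.83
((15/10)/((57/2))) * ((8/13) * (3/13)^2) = 72/41743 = 0.00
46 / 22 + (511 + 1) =5655 / 11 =514.09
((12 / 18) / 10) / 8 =1 / 120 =0.01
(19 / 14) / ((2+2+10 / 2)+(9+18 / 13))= 247 / 3528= 0.07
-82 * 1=-82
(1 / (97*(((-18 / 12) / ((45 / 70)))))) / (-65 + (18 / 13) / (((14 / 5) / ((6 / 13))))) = 507 / 7432625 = 0.00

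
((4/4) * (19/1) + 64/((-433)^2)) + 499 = 97119366/187489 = 518.00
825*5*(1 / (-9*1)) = -1375 / 3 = -458.33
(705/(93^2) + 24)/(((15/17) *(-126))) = -1180259/5448870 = -0.22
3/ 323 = 0.01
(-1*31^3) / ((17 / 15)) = -446865 / 17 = -26286.18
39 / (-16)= -39 / 16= -2.44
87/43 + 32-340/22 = 8783/473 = 18.57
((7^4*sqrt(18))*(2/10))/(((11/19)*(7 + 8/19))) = 474.19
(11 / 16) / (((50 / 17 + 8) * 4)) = 187 / 11904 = 0.02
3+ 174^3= 5268027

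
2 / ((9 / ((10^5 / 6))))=3703.70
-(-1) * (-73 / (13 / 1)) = -73 / 13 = -5.62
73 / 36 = 2.03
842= 842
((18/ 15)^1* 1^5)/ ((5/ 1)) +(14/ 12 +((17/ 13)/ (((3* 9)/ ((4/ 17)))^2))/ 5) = 11331493/ 8055450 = 1.41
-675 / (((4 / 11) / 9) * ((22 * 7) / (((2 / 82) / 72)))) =-675 / 18368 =-0.04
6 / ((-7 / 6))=-5.14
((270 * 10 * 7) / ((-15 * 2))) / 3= -210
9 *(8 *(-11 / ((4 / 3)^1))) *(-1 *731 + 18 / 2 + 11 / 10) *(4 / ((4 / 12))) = 25692876 / 5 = 5138575.20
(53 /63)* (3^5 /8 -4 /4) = 12455 /504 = 24.71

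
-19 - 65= -84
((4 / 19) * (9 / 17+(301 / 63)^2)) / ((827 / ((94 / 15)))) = 12092912 / 324552015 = 0.04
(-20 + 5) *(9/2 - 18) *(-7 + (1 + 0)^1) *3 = -3645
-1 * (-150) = 150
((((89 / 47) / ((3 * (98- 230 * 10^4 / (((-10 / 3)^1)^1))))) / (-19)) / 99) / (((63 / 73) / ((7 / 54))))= -6497 / 88951842085788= -0.00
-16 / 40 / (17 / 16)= -32 / 85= -0.38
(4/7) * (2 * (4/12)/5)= 8/105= 0.08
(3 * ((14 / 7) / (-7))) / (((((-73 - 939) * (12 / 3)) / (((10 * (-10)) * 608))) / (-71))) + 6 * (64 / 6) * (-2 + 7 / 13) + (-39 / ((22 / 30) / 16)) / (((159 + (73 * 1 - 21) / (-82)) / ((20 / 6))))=119981014352 / 149488339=802.61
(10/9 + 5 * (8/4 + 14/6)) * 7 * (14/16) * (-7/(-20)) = 14063/288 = 48.83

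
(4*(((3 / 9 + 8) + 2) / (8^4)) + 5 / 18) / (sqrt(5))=2653*sqrt(5) / 46080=0.13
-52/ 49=-1.06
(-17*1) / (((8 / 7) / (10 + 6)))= -238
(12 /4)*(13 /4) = 39 /4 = 9.75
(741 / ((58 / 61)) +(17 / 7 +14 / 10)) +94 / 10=1608889 / 2030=792.56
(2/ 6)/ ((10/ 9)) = 3/ 10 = 0.30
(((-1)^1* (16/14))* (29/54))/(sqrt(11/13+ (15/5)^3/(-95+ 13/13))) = -116* sqrt(834626)/129087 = -0.82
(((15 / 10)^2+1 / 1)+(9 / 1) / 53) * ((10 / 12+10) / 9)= 47125 / 11448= 4.12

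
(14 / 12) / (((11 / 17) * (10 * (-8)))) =-0.02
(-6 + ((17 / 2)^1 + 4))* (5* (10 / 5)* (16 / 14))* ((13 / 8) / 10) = 169 / 14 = 12.07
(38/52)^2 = 361/676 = 0.53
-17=-17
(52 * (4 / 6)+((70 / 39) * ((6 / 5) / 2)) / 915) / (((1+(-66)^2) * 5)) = 137458 / 86377525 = 0.00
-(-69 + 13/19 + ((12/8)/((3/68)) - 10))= 842/19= 44.32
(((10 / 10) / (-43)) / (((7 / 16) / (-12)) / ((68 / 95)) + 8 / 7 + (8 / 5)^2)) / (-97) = 2284800 / 34802461123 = 0.00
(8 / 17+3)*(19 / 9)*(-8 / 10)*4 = -17936 / 765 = -23.45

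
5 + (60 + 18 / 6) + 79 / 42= 2935 / 42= 69.88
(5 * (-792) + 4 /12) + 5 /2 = -23743 /6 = -3957.17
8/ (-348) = -2/ 87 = -0.02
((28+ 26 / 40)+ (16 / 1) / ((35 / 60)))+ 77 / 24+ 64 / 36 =153883 / 2520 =61.06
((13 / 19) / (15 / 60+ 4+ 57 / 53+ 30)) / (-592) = -689 / 21059068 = -0.00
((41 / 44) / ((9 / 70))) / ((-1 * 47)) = -1435 / 9306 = -0.15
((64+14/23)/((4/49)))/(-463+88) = -36407/17250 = -2.11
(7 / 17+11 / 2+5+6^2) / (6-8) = -1595 / 68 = -23.46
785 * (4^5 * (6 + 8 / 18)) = 46622720 / 9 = 5180302.22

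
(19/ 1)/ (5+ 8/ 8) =19/ 6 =3.17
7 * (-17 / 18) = -119 / 18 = -6.61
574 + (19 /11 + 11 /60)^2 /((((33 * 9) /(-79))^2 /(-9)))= 2440663209239 /4269315600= 571.68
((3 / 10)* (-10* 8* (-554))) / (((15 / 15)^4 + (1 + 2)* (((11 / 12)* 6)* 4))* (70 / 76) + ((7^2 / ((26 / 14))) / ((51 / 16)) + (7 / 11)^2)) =40532510304 / 214591265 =188.88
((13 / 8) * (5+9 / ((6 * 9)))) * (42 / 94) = 2821 / 752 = 3.75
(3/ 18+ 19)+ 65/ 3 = 245/ 6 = 40.83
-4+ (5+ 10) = 11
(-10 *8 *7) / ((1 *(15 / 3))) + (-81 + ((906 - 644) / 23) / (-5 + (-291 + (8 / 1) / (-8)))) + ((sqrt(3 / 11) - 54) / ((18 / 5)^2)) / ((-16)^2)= -675203165 / 3497472 + 25 *sqrt(33) / 912384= -193.05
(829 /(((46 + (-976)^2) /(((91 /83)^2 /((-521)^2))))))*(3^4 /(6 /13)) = 2409597099 /3562724447864956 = 0.00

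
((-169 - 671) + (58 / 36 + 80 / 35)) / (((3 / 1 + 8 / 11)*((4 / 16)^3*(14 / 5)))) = -92707120 / 18081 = -5127.32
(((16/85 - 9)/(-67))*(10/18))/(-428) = -7/41004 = -0.00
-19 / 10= -1.90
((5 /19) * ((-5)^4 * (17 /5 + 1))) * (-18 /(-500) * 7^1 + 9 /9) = 17215 /19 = 906.05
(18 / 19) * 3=54 / 19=2.84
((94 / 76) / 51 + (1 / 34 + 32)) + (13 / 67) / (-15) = 3466967 / 108205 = 32.04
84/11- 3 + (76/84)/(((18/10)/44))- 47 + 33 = 12.75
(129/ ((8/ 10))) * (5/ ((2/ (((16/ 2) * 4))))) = 12900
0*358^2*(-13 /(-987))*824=0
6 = 6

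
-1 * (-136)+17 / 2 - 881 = -1473 / 2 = -736.50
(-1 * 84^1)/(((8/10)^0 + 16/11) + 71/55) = -2310/103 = -22.43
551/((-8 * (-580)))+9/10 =163/160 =1.02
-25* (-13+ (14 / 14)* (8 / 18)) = 2825 / 9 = 313.89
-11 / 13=-0.85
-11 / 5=-2.20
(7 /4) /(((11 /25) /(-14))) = -55.68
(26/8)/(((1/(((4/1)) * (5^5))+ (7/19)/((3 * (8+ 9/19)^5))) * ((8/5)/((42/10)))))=39551709892865625/383919929032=103020.73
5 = 5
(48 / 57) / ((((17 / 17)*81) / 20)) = 320 / 1539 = 0.21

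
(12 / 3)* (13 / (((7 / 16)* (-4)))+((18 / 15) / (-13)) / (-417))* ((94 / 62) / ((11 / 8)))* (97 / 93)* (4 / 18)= -7.59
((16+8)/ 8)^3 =27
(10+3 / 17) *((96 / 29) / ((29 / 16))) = 265728 / 14297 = 18.59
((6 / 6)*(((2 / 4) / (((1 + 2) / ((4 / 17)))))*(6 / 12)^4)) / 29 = 0.00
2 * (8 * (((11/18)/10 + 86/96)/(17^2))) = 689/13005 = 0.05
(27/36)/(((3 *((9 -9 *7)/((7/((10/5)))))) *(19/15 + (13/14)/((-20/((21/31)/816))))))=-29512/2306925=-0.01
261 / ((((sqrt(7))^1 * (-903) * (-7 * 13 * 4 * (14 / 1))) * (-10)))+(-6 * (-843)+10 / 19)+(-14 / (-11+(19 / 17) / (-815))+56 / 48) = 7328419825 / 1448028-87 * sqrt(7) / 107372720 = 5060.97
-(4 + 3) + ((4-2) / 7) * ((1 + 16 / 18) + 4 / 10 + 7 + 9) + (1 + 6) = 1646 / 315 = 5.23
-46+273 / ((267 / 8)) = -3366 / 89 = -37.82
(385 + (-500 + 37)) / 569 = -0.14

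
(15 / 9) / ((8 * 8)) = 5 / 192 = 0.03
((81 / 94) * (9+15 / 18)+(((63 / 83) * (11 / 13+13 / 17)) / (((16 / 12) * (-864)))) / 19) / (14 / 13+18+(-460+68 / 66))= -0.02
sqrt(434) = 20.83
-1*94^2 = -8836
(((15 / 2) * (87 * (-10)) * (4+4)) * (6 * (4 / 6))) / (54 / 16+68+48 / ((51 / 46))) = -5679360 / 3119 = -1820.89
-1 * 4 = -4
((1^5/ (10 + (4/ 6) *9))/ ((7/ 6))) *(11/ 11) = 3/ 56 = 0.05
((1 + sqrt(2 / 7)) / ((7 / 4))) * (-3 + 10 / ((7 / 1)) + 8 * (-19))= -134.66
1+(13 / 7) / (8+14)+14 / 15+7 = 9.02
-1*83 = -83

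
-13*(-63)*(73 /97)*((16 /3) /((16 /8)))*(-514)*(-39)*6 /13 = 15206854.27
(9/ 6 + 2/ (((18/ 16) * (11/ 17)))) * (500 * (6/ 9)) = 420500/ 297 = 1415.82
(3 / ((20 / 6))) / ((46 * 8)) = 9 / 3680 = 0.00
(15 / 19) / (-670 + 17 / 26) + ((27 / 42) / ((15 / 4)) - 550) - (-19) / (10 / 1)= -547.93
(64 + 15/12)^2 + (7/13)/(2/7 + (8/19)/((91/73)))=749483/176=4258.43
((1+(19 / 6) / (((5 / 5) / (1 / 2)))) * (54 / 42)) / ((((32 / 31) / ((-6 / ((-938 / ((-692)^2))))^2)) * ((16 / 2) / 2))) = 7547408.27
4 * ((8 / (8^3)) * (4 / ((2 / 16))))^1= 2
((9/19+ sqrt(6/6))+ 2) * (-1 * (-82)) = 5412/19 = 284.84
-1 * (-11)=11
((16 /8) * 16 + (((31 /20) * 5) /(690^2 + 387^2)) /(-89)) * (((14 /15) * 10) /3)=49909297319 /501321069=99.56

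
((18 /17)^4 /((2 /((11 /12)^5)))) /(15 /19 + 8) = 0.05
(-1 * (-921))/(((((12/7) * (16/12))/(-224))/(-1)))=90258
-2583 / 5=-516.60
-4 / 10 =-2 / 5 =-0.40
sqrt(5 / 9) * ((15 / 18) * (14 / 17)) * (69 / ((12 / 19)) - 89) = 315 * sqrt(5) / 68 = 10.36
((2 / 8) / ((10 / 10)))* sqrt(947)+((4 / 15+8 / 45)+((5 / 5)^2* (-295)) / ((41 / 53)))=-140551 / 369+sqrt(947) / 4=-373.20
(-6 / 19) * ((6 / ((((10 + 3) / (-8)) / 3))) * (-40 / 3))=-11520 / 247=-46.64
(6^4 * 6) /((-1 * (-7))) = 1110.86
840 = 840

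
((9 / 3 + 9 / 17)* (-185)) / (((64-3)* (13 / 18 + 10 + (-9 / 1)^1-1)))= -199800 / 13481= -14.82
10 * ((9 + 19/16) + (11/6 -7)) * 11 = 13255/24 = 552.29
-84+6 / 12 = -83.50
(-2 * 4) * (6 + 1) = -56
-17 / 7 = -2.43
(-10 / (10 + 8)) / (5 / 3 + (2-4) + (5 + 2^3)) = -0.04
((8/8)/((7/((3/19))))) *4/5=12/665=0.02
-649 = -649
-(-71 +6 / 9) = 211 / 3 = 70.33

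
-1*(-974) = 974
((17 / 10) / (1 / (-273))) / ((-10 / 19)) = 88179 / 100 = 881.79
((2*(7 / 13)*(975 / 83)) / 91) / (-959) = -150 / 1034761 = -0.00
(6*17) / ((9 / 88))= 2992 / 3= 997.33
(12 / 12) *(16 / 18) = 8 / 9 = 0.89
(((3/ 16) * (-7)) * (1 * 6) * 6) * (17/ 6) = -1071/ 8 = -133.88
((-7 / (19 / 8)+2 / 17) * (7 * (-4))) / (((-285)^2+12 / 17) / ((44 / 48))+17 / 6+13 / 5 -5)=8445360 / 9444971269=0.00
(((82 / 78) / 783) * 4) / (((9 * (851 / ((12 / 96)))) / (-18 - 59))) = -3157 / 467765766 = -0.00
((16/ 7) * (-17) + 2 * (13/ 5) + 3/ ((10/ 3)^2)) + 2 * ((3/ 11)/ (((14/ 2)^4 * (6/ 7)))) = -12596869/ 377300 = -33.39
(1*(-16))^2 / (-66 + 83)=256 / 17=15.06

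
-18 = -18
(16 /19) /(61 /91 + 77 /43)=31304 /91485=0.34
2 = 2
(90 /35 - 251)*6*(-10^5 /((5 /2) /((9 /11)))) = 3756240000 /77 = 48782337.66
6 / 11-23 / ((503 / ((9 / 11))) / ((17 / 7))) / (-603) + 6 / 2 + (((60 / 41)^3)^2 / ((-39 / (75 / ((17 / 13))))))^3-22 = -4143119142693065159087589140124284360995290 / 1366437266841819688604371092578463831521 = -3032.06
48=48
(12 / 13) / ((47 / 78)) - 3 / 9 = 169 / 141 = 1.20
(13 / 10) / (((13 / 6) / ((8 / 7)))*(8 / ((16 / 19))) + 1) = 624 / 9125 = 0.07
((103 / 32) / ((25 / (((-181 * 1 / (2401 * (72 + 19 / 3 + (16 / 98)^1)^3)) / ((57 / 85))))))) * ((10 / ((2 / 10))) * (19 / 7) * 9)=-898499385 / 24582412541104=-0.00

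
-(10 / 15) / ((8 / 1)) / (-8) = 1 / 96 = 0.01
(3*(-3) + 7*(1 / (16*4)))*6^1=-1707 / 32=-53.34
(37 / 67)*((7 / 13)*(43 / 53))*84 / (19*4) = 0.27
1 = 1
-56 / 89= -0.63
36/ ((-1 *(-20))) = 9/ 5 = 1.80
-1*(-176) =176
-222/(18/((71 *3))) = -2627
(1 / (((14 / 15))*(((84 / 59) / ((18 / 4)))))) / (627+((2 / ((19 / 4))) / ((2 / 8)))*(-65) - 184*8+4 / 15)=-756675 / 213208016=-0.00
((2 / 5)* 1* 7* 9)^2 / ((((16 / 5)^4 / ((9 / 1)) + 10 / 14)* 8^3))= 0.10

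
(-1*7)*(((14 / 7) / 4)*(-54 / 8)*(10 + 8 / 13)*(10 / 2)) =65205 / 52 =1253.94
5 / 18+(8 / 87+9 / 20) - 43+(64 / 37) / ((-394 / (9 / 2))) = -1605650989 / 38048580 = -42.20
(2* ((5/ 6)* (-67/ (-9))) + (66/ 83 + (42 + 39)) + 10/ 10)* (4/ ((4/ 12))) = 853396/ 747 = 1142.43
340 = 340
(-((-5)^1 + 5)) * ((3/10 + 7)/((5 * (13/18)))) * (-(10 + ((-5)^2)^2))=0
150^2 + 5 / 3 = 67505 / 3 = 22501.67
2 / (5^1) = 0.40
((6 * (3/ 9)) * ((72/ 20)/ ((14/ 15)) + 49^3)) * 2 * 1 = 3294280/ 7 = 470611.43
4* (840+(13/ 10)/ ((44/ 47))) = 370211/ 110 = 3365.55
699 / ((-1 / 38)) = -26562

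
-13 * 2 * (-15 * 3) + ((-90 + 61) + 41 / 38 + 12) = 43855 / 38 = 1154.08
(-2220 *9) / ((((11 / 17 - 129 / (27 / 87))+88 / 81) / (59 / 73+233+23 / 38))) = 11314.82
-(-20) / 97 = 20 / 97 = 0.21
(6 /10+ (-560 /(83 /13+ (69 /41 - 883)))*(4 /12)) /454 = 5689451 /3175768590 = 0.00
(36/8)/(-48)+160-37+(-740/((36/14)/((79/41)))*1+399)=-384851/11808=-32.59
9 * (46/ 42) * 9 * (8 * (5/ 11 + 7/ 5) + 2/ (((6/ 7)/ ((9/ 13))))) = 7304823/ 5005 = 1459.51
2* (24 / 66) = 8 / 11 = 0.73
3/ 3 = 1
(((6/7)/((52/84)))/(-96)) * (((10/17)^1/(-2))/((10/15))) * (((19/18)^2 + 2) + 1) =6665/254592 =0.03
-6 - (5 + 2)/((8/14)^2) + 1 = -423/16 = -26.44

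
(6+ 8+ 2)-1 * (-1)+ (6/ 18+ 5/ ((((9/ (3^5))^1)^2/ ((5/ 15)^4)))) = 62.33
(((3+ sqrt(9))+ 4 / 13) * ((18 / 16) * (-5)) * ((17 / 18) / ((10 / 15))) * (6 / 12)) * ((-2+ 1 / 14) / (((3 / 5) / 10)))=2352375 / 2912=807.82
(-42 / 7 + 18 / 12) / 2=-9 / 4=-2.25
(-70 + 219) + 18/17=2551/17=150.06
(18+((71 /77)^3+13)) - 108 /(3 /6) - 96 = -127927862 /456533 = -280.22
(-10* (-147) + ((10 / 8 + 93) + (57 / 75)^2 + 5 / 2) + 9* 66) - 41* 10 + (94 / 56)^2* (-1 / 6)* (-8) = 322496759 / 183750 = 1755.08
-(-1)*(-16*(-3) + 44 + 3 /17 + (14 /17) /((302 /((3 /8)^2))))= 92.18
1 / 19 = 0.05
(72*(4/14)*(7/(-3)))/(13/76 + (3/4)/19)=-228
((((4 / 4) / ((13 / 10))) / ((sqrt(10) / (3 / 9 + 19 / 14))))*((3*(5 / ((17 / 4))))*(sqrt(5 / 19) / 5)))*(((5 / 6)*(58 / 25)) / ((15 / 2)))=8236*sqrt(38) / 1322685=0.04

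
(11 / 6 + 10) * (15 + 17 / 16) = 18247 / 96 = 190.07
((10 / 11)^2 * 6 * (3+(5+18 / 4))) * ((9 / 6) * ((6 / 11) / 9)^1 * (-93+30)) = -472500 / 1331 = -355.00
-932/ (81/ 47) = -540.79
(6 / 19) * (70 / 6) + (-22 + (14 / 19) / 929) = -323278 / 17651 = -18.31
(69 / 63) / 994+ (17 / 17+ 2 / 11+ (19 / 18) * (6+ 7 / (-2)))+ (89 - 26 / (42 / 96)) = 46005329 / 1377684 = 33.39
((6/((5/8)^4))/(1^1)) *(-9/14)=-110592/4375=-25.28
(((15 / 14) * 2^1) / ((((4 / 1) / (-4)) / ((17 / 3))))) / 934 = -85 / 6538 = -0.01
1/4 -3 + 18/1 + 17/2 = 95/4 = 23.75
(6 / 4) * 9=27 / 2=13.50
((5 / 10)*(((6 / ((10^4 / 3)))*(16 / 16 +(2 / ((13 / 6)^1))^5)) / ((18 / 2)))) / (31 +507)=4961 / 15980450720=0.00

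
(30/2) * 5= 75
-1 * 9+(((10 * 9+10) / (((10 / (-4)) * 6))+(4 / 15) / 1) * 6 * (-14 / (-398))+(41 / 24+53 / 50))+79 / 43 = -29497063 / 5134200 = -5.75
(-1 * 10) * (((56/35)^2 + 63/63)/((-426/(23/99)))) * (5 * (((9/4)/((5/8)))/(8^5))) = 2047/191938560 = 0.00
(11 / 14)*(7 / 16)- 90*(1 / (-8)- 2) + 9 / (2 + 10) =6155 / 32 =192.34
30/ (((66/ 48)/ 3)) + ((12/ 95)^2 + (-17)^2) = 35190059/ 99275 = 354.47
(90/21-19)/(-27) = 103/189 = 0.54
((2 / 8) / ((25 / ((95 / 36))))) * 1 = 19 / 720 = 0.03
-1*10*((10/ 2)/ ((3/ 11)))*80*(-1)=44000/ 3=14666.67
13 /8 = 1.62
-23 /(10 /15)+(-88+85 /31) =-7425 /62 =-119.76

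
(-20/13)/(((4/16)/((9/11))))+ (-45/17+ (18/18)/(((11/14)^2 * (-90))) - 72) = -95906623/1203345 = -79.70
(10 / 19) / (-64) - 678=-412229 / 608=-678.01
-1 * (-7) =7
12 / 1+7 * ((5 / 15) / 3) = 115 / 9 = 12.78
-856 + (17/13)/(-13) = -856.10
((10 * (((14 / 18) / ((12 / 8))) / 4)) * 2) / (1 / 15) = 350 / 9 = 38.89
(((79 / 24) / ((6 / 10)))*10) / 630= 395 / 4536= 0.09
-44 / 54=-0.81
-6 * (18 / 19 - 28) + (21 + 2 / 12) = 20917 / 114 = 183.48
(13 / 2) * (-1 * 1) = -13 / 2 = -6.50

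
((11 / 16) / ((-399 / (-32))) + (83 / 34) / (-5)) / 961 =-29377 / 65184630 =-0.00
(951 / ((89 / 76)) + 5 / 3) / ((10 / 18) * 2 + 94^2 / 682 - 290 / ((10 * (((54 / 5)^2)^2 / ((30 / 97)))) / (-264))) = 141456584150343 / 2475564289811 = 57.14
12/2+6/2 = 9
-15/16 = -0.94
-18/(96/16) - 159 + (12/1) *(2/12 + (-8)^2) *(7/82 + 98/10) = 7449.73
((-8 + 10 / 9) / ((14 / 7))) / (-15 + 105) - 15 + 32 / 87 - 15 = -696959 / 23490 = -29.67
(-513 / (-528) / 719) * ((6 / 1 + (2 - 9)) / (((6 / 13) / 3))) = -2223 / 253088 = -0.01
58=58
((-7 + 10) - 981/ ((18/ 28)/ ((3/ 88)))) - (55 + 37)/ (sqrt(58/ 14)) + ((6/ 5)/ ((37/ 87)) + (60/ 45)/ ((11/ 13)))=-92 * sqrt(203)/ 29 - 1089751/ 24420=-89.83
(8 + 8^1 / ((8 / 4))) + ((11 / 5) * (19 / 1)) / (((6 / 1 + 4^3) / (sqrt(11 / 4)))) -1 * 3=209 * sqrt(11) / 700 + 9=9.99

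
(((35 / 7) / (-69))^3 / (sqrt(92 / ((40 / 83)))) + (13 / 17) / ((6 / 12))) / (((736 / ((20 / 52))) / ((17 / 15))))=1 / 1104- 2125 *sqrt(19090) / 18000958139424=0.00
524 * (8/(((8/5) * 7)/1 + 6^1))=10480/43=243.72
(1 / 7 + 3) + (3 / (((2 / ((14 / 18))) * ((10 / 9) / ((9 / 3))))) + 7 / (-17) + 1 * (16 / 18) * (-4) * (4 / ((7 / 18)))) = -73043 / 2380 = -30.69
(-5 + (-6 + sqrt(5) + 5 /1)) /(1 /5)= -18.82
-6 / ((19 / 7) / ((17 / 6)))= -119 / 19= -6.26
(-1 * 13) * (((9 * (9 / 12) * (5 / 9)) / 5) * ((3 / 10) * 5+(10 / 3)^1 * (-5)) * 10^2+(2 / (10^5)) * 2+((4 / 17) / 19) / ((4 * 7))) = 835863083107 / 56525000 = 14787.49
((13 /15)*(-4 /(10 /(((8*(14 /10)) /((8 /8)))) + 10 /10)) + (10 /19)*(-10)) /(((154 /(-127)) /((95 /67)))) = 6804914 /820281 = 8.30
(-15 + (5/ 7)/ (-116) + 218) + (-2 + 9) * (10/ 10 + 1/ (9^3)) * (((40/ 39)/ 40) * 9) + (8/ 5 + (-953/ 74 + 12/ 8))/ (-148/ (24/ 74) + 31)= 534095335483/ 2609997390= 204.63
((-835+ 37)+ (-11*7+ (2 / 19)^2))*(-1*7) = 2211097 / 361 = 6124.92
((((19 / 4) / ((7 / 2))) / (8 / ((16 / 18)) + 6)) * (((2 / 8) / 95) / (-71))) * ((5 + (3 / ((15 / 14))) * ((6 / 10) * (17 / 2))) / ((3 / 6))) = -241 / 1863750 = -0.00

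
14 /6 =7 /3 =2.33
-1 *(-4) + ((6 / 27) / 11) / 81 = 32078 / 8019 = 4.00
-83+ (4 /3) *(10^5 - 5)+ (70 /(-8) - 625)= 1591319 /12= 132609.92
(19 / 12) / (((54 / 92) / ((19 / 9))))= 8303 / 1458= 5.69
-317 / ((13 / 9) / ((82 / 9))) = -25994 / 13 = -1999.54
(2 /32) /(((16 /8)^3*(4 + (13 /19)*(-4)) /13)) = 247 /3072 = 0.08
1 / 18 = 0.06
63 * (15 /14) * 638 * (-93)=-4005045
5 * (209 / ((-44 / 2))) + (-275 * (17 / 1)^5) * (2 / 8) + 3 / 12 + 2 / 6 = -292845647 / 3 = -97615215.67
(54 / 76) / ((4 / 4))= 27 / 38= 0.71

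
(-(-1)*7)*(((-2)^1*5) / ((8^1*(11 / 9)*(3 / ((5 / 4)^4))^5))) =-3337860107421875 / 1306219813797888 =-2.56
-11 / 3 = -3.67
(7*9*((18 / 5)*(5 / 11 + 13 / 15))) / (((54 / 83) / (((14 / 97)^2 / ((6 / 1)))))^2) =50481572428 / 5915969202825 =0.01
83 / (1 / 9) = 747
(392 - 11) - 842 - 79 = -540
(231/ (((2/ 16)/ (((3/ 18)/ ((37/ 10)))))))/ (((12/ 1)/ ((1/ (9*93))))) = 770/ 92907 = 0.01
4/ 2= 2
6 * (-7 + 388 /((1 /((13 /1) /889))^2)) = -32800050 /790321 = -41.50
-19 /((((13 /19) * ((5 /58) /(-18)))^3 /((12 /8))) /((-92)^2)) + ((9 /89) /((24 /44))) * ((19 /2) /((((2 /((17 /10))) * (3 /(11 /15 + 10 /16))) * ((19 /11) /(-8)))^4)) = 8043265127026133377557366192301607 /1173247508955600000000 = 6855556961025.28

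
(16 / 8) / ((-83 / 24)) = -48 / 83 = -0.58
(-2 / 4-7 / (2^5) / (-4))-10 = -1337 / 128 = -10.45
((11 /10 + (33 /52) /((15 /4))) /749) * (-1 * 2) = -33 /9737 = -0.00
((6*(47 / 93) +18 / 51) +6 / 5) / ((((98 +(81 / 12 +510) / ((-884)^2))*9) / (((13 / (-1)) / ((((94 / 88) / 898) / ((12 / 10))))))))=-68.18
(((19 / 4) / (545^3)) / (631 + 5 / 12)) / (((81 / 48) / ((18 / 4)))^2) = 0.00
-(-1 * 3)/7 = 3/7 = 0.43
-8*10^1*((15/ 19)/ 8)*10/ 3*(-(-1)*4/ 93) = -2000/ 1767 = -1.13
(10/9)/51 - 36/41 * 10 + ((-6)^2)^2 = 24224594/18819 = 1287.24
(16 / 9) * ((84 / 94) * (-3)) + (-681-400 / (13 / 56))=-1471803 / 611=-2408.84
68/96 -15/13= -139/312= -0.45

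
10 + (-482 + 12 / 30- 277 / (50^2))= -1179277 / 2500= -471.71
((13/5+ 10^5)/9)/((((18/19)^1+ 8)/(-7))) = -7389081/850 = -8693.04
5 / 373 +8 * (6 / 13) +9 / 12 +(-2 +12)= 280383 / 19396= 14.46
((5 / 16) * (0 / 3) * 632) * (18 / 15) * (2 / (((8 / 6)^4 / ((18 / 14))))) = 0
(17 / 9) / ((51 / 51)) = 17 / 9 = 1.89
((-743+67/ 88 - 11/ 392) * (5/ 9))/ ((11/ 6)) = -8001635/ 35574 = -224.93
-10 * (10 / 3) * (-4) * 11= 4400 / 3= 1466.67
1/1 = 1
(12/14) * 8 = 48/7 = 6.86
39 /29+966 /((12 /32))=74743 /29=2577.34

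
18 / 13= 1.38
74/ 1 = 74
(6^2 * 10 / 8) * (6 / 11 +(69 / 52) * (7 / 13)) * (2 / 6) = 140535 / 7436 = 18.90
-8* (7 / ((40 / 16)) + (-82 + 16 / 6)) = 9184 / 15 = 612.27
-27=-27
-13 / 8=-1.62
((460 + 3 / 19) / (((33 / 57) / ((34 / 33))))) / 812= 21233 / 21054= 1.01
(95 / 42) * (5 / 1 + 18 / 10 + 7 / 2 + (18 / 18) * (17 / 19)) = 709 / 28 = 25.32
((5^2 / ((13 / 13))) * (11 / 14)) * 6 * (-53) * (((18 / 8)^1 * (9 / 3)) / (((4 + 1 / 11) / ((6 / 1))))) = -865755 / 14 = -61839.64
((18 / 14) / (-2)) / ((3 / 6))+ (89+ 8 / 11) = 6810 / 77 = 88.44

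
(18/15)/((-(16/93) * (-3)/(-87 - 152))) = -22227/40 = -555.68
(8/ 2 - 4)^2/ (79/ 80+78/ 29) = 0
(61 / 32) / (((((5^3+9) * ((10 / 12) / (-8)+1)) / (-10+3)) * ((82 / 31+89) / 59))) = -0.07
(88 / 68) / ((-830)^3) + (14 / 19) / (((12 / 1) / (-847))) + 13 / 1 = -10806631353877 / 277030801500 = -39.01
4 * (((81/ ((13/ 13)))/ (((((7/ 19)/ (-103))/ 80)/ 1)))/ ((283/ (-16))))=811607040/ 1981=409695.63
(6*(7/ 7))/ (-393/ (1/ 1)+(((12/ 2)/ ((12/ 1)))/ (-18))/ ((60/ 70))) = -1296/ 84895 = -0.02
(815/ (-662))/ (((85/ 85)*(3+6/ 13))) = -2119/ 5958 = -0.36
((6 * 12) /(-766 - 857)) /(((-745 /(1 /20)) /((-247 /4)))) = -0.00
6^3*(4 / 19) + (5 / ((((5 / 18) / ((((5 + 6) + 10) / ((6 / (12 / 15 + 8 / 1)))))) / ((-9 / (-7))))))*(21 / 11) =133596 / 95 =1406.27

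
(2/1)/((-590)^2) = 1/174050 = 0.00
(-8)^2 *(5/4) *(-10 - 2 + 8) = -320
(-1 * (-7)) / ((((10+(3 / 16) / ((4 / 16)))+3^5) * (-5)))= -0.01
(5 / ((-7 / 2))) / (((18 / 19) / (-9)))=95 / 7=13.57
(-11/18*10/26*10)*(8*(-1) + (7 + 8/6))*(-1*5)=1375/351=3.92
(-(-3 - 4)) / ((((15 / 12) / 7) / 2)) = 392 / 5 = 78.40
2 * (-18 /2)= -18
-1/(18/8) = -0.44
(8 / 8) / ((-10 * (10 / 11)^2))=-121 / 1000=-0.12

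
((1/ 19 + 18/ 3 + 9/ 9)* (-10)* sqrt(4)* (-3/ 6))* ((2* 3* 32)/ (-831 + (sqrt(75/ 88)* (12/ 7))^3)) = -3719896332570880/ 228280887944969-2184114240000* sqrt(66)/ 228280887944969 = -16.37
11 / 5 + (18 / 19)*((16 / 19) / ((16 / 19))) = 3.15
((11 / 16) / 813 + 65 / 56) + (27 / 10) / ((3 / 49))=20606683 / 455280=45.26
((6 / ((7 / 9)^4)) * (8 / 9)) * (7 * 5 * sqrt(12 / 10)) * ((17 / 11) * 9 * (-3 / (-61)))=16061328 * sqrt(30) / 230153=382.23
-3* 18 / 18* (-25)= 75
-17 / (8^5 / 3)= -51 / 32768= -0.00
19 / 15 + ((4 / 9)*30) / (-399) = 7381 / 5985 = 1.23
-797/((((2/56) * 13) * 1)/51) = -87547.38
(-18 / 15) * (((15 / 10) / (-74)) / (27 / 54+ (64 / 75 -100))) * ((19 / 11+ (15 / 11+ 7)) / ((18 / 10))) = -225 / 162767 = -0.00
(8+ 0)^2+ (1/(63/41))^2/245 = 62235601/972405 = 64.00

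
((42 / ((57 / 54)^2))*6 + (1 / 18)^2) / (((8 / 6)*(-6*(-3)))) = 26454313 / 2807136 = 9.42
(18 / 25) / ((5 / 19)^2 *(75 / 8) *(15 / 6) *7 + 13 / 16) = 51984 / 878975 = 0.06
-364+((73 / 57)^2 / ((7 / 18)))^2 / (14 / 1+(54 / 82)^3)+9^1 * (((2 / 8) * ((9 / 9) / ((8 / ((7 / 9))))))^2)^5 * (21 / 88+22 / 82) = -326309364174088868820380838221979901816481 / 899531512106661339505360006899893796864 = -362.75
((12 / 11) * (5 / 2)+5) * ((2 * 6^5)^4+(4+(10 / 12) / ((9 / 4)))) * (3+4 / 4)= 48819686516040905000 / 27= 1808136537631144629.63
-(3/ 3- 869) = 868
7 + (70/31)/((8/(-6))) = 329/62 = 5.31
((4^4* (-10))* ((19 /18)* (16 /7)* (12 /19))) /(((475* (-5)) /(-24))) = -131072 /3325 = -39.42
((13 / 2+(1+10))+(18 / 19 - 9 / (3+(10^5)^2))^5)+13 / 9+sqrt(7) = sqrt(7)+87836198415598491140361642963456836483455313803960536345011 / 4456978206685467304011280381203384114180507617110830457026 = 22.35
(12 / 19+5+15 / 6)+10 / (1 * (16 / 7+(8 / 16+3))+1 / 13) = 398863 / 40546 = 9.84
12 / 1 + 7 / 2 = 31 / 2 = 15.50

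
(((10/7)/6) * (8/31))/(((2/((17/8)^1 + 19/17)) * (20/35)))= 735/4216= 0.17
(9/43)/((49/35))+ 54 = 16299/301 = 54.15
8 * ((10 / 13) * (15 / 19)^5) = 60750000 / 32189287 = 1.89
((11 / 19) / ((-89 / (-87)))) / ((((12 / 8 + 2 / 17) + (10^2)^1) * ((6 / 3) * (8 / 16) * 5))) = 32538 / 29212025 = 0.00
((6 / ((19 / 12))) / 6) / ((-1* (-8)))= 3 / 38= 0.08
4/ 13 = 0.31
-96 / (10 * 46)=-24 / 115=-0.21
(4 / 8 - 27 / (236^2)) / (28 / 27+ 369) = 751167 / 556458736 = 0.00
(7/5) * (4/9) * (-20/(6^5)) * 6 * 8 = -56/729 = -0.08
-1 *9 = -9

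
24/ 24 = 1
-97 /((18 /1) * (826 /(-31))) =3007 /14868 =0.20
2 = 2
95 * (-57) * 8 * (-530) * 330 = 7576668000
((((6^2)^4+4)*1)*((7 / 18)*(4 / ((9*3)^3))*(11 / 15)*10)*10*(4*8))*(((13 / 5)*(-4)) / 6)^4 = 3025973465202688 / 1076168025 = 2811803.91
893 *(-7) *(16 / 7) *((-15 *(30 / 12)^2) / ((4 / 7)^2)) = 16408875 / 4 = 4102218.75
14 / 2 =7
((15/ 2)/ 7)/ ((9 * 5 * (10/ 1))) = 0.00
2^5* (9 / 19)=288 / 19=15.16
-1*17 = -17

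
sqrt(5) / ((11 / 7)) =7 * sqrt(5) / 11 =1.42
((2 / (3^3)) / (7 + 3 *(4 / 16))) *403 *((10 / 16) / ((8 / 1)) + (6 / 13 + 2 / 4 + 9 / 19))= 23923 / 4104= 5.83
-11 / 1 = -11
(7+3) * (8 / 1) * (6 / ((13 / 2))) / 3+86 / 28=5039 / 182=27.69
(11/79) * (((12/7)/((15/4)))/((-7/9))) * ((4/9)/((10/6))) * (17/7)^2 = -610368/4741975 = -0.13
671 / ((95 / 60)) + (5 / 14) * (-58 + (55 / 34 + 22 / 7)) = 25625519 / 63308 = 404.78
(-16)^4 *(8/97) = 524288/97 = 5405.03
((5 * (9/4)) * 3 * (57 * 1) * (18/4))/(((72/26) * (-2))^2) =144495/512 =282.22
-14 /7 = -2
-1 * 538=-538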